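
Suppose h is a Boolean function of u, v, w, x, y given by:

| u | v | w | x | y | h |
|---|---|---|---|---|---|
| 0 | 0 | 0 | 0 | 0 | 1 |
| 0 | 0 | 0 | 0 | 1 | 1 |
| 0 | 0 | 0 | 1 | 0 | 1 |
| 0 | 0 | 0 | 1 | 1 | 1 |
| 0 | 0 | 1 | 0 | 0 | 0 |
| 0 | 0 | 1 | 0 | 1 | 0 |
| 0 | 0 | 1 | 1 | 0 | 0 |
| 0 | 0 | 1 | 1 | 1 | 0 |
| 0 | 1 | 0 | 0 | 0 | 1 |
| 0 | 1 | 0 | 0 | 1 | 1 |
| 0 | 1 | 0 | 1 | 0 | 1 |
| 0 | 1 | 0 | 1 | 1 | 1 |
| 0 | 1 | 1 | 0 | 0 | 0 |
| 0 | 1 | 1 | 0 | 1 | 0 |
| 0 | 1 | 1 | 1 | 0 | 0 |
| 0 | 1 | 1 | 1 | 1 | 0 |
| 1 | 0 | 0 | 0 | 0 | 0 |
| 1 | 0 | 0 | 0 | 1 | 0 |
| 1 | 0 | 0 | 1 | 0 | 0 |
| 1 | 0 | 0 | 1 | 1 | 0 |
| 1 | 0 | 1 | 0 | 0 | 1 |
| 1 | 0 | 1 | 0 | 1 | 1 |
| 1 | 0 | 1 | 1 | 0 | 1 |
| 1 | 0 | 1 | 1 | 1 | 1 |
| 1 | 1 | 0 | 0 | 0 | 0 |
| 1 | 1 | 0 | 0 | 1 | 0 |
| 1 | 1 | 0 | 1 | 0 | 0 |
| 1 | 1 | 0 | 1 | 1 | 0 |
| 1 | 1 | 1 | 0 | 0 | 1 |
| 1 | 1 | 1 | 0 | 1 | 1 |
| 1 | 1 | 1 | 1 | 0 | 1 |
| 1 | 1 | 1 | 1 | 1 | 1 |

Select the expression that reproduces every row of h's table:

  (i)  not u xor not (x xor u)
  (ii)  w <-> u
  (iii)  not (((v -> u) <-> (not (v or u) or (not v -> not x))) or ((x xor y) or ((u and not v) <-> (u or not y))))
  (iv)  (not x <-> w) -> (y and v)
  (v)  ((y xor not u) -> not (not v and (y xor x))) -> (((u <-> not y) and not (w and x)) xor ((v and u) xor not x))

ii

(i): at (0,0,0,0,0) it gives 0, but h = 1 — eliminated.
(iii): at (0,0,0,0,0) it gives 0, but h = 1 — eliminated.
(iv): at (0,0,0,1,0) it gives 0, but h = 1 — eliminated.
(v): at (0,0,0,0,1) it gives 0, but h = 1 — eliminated.
Only (ii) survives; checking it on all 32 rows confirms it matches h.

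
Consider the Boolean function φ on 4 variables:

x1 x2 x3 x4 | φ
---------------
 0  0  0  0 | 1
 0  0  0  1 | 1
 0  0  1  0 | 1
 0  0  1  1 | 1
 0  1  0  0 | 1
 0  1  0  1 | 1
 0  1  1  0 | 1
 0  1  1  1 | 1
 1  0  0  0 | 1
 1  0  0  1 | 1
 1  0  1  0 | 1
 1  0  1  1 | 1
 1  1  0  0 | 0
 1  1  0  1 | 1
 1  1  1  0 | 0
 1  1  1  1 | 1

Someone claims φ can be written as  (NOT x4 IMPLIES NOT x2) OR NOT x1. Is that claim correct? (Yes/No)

Yes

Test each input against both φ and the formula:
  x1=0, x2=0, x3=0, x4=0: formula gives 1, φ = 1 ✓
  x1=0, x2=0, x3=0, x4=1: formula gives 1, φ = 1 ✓
  x1=0, x2=0, x3=1, x4=0: formula gives 1, φ = 1 ✓
  x1=0, x2=0, x3=1, x4=1: formula gives 1, φ = 1 ✓
  …and likewise for the remaining 12 rows.
All 16 rows match — the expression computes φ exactly.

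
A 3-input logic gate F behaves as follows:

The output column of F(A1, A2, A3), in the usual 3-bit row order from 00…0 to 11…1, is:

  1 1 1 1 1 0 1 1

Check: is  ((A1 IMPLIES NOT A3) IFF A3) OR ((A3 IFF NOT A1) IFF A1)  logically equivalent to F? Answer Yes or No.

Evaluate ((A1 IMPLIES NOT A3) IFF A3) OR ((A3 IFF NOT A1) IFF A1) on each row and compare to F:
  A1=0, A2=0, A3=0: formula gives 1, F = 1 ✓
  A1=0, A2=0, A3=1: formula gives 1, F = 1 ✓
  A1=0, A2=1, A3=0: formula gives 1, F = 1 ✓
  A1=0, A2=1, A3=1: formula gives 1, F = 1 ✓
  A1=1, A2=0, A3=0: formula gives 1, F = 1 ✓
  …
  A1=1, A2=1, A3=1: formula gives 0, but F = 1 ✗
Row (1,1,1) is a counterexample, so the formula is not equivalent to F.

No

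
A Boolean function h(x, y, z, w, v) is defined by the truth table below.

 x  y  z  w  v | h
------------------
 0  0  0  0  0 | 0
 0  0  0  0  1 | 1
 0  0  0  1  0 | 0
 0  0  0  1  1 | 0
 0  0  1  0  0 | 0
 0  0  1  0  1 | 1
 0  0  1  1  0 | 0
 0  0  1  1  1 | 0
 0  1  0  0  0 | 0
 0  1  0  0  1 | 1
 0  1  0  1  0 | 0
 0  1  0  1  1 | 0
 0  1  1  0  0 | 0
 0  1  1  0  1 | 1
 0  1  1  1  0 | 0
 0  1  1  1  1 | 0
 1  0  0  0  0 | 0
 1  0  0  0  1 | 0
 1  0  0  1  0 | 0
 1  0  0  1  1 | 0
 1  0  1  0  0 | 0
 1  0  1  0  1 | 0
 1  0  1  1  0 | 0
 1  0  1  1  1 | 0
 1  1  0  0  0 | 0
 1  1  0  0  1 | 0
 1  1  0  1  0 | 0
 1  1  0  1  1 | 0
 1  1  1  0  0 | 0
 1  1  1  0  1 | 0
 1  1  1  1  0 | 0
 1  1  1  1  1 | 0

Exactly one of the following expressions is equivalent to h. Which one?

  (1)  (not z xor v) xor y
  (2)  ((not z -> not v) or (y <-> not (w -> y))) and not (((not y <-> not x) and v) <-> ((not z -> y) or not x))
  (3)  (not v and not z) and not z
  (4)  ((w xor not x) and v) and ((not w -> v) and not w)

(1): at (0,0,0,0,0) it gives 1, but h = 0 — eliminated.
(2): at (0,0,0,0,0) it gives 1, but h = 0 — eliminated.
(3): at (0,0,0,0,0) it gives 1, but h = 0 — eliminated.
(4) is the remaining candidate, and it agrees with h on all 32 inputs.

4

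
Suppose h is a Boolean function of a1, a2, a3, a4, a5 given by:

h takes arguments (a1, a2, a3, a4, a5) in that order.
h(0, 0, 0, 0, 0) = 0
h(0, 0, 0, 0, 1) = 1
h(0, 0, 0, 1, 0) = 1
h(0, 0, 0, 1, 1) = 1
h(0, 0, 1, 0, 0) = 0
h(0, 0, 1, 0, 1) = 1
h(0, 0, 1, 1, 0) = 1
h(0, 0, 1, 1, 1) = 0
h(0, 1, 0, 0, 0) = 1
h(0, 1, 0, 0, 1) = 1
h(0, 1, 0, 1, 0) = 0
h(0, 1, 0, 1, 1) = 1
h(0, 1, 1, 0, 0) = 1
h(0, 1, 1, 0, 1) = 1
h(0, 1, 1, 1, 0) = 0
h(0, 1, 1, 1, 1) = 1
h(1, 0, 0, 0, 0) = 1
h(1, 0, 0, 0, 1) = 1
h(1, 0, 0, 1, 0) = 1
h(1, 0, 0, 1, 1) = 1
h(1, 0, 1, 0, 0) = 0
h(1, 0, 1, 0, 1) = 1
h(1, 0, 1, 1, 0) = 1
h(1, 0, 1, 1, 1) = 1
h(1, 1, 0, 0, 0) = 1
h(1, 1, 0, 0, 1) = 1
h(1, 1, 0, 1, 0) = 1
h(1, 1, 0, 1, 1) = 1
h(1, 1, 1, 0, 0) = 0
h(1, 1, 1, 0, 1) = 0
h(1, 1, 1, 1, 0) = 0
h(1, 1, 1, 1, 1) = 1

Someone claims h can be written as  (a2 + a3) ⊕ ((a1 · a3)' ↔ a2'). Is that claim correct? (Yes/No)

No

Check the formula against h row by row:
  a1=0, a2=0, a3=0, a4=0, a5=0: formula gives 1, but h = 0 ✗
A single disagreement suffices: at (0,0,0,0,0) they differ, so the formula does not compute h.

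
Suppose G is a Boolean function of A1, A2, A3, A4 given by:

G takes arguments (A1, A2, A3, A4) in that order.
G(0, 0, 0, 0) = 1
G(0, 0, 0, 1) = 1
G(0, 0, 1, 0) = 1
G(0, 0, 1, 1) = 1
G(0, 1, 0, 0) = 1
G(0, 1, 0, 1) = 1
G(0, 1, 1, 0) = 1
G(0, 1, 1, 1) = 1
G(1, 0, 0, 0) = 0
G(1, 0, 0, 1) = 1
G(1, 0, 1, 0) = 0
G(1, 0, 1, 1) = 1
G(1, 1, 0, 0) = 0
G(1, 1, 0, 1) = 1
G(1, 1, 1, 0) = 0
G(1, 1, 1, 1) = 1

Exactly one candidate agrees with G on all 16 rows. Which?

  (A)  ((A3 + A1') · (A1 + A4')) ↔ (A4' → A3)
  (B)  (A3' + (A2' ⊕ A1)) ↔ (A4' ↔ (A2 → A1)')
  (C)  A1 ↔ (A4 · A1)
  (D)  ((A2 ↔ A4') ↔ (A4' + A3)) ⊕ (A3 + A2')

C

(A) fails at (0,0,0,0): the formula yields 0, G is 1.
(B) fails at (0,0,0,0): the formula yields 0, G is 1.
(D) fails at (0,0,1,1): the formula yields 0, G is 1.
(C) is the remaining candidate, and it agrees with G on all 16 inputs.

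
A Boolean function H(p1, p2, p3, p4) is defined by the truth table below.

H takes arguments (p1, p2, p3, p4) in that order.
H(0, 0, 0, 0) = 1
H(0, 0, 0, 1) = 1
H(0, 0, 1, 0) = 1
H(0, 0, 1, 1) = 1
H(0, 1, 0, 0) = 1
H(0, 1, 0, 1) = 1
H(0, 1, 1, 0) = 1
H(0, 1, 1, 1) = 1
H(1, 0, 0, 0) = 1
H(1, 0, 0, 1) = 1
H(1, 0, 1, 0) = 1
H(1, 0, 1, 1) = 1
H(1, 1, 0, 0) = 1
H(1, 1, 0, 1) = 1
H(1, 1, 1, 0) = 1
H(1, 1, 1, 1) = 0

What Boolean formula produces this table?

The output is 0 only when every input is 1 — NAND of all inputs.

H(p1, p2, p3, p4) = NOT (((p1 AND p2) AND p3) AND p4)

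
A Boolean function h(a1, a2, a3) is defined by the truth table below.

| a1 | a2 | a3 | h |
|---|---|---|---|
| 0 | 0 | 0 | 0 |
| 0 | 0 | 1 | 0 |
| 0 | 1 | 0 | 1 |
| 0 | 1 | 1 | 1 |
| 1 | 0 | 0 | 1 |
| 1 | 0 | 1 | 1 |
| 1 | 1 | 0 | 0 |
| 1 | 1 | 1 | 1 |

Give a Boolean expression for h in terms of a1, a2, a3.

h(a1, a2, a3) = ~((((~a1 & ~a2) & ~a3) | ((~a1 & ~a2) & a3)) | ((a1 & a2) & ~a3))

The 0-rows are (0,0,0), (0,0,1), (1,1,0). Take each as a conjunction (¬a1·¬a2·¬a3, ¬a1·¬a2·a3, a1·a2·¬a3), form their disjunction, and complement — that gives a formula that is 1 everywhere h is.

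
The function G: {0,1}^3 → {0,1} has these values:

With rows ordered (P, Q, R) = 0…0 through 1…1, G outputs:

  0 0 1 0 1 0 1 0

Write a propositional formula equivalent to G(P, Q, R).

G(P, Q, R) = (((not P and Q) and not R) or ((P and not Q) and not R)) or ((P and Q) and not R)

G=1 on 3 inputs: (0,1,0), (1,0,0), (1,1,0). Reading each as a conjunction of literals (¬P·Q·¬R, P·¬Q·¬R, P·Q·¬R) and taking the OR gives the canonical DNF.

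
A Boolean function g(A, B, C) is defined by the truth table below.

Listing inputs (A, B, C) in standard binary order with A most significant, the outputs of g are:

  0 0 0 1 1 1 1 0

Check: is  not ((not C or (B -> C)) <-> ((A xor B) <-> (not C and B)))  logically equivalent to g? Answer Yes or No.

Test each input against both g and the formula:
  A=0, B=0, C=0: formula gives 0, g = 0 ✓
  A=0, B=0, C=1: formula gives 0, g = 0 ✓
  A=0, B=1, C=0: formula gives 0, g = 0 ✓
  A=0, B=1, C=1: formula gives 1, g = 1 ✓
  A=1, B=0, C=0: formula gives 1, g = 1 ✓
  …and likewise for the remaining 3 rows.
Every row agrees, so the formula is equivalent.

Yes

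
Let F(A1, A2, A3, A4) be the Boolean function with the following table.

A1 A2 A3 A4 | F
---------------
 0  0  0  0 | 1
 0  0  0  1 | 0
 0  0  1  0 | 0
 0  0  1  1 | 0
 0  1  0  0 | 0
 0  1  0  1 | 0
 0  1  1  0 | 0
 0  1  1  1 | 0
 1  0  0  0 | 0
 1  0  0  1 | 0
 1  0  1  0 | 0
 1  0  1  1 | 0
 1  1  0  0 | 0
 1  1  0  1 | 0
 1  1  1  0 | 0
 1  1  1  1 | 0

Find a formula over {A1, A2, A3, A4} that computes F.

The output is 1 only when every input is 0 — NOR of all inputs.

F(A1, A2, A3, A4) = (((A1 + A2) + A3) + A4)'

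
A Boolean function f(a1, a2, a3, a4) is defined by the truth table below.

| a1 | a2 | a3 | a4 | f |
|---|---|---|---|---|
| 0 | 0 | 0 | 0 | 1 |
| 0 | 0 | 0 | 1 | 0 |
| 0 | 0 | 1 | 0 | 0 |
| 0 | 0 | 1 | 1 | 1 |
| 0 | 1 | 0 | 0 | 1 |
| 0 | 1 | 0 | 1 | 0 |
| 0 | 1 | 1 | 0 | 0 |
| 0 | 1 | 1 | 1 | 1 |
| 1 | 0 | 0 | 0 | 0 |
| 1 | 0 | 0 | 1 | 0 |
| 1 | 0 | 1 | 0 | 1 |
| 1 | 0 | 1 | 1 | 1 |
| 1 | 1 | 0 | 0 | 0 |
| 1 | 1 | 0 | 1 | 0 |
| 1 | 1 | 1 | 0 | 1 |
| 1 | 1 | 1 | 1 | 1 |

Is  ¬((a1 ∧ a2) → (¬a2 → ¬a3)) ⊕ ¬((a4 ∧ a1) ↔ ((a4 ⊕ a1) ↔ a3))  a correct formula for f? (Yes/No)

Yes

Test each input against both f and the formula:
  a1=0, a2=0, a3=0, a4=0: formula gives 1, f = 1 ✓
  a1=0, a2=0, a3=0, a4=1: formula gives 0, f = 0 ✓
  a1=0, a2=0, a3=1, a4=0: formula gives 0, f = 0 ✓
  a1=0, a2=0, a3=1, a4=1: formula gives 1, f = 1 ✓
  …and likewise for the remaining 12 rows.
Every row agrees, so the formula is equivalent.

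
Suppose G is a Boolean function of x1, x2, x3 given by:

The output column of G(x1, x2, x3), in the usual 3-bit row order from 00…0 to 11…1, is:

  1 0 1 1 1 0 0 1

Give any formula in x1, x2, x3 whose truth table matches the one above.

G(x1, x2, x3) = ~((((~x1 & ~x2) & x3) | ((x1 & ~x2) & x3)) | ((x1 & x2) & ~x3))

There are just 3 zero rows: (0,0,1), (1,0,1), (1,1,0). Their minterms are ¬x1·¬x2·x3, x1·¬x2·x3, x1·x2·¬x3; the OR of those covers precisely the 0-outputs, and negating it yields G.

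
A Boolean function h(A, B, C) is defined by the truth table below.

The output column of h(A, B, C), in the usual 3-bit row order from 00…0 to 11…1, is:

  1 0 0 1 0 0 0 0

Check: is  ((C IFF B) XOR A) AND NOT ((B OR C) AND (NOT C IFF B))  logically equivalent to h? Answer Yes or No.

Evaluate ((C IFF B) XOR A) AND NOT ((B OR C) AND (NOT C IFF B)) on each row and compare to h:
  A=0, B=0, C=0: formula gives 1, h = 1 ✓
  A=0, B=0, C=1: formula gives 0, h = 0 ✓
  A=0, B=1, C=0: formula gives 0, h = 0 ✓
  A=0, B=1, C=1: formula gives 1, h = 1 ✓
  A=1, B=0, C=0: formula gives 0, h = 0 ✓
  …and likewise for the remaining 3 rows.
No disagreement on any input; they are logically equivalent.

Yes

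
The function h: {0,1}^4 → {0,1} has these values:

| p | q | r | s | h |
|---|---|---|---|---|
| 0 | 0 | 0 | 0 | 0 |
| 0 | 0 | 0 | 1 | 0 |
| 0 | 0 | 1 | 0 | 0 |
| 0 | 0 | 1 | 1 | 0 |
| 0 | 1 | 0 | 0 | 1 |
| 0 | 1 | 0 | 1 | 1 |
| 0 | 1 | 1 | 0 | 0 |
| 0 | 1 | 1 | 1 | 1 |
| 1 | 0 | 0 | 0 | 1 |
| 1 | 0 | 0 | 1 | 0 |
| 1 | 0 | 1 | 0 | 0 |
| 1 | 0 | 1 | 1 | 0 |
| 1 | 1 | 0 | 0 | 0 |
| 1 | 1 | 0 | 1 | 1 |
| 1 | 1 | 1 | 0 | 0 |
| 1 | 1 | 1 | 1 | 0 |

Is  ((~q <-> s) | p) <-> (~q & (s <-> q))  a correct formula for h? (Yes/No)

No

Check the formula against h row by row:
  p=0, q=0, r=0, s=0: formula gives 0, h = 0 ✓
  p=0, q=0, r=0, s=1: formula gives 0, h = 0 ✓
  p=0, q=0, r=1, s=0: formula gives 0, h = 0 ✓
  p=0, q=0, r=1, s=1: formula gives 0, h = 0 ✓
  p=0, q=1, r=0, s=0: formula gives 0, but h = 1 ✗
Since they disagree at (0,1,0,0), the expression is not a correct formula for h.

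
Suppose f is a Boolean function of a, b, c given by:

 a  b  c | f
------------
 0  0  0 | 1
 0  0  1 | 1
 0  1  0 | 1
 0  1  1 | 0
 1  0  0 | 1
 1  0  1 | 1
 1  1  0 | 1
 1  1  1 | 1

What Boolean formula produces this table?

f is 0 on exactly one input, (0,1,1), whose minterm is ¬a·b·c. So f is the negation of that single conjunction.

f(a, b, c) = ((a' · b) · c)'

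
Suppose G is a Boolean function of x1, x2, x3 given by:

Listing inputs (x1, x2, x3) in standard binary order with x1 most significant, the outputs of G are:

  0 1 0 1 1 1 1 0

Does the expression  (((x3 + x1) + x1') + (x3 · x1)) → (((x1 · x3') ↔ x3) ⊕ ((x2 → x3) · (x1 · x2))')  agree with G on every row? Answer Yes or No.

Check the formula against G row by row:
  x1=0, x2=0, x3=0: formula gives 0, G = 0 ✓
  x1=0, x2=0, x3=1: formula gives 1, G = 1 ✓
  x1=0, x2=1, x3=0: formula gives 0, G = 0 ✓
  x1=0, x2=1, x3=1: formula gives 1, G = 1 ✓
  x1=1, x2=0, x3=0: formula gives 1, G = 1 ✓
  … (the remaining 3 rows also agree.)
Every row agrees, so the formula is equivalent.

Yes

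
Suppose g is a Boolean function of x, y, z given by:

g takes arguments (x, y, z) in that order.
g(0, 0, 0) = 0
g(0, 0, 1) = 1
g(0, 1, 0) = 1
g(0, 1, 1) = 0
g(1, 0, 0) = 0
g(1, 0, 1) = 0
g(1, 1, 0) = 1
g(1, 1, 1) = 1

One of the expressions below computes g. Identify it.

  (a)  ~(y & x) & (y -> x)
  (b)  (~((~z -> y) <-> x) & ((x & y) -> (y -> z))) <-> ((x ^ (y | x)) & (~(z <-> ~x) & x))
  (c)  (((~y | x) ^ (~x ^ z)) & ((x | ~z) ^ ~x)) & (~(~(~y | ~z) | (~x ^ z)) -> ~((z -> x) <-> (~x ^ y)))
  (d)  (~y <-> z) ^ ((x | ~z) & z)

d

(a) fails at (0,0,0): the formula yields 1, g is 0.
(b) fails at (0,0,0): the formula yields 1, g is 0.
(c) fails at (0,1,0): the formula yields 0, g is 1.
(d) is the remaining candidate, and it agrees with g on all 8 inputs.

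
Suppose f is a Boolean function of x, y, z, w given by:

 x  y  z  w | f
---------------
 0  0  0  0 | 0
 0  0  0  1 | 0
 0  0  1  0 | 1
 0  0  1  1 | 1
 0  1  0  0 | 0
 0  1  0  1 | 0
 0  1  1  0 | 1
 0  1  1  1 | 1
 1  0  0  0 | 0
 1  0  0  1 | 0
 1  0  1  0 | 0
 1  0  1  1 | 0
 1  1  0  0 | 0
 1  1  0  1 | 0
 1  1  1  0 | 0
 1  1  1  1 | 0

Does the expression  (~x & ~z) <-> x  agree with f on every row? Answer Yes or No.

Yes

Check the formula against f row by row:
  x=0, y=0, z=0, w=0: formula gives 0, f = 0 ✓
  x=0, y=0, z=0, w=1: formula gives 0, f = 0 ✓
  x=0, y=0, z=1, w=0: formula gives 1, f = 1 ✓
  x=0, y=0, z=1, w=1: formula gives 1, f = 1 ✓
  … (the remaining 12 rows also agree.)
All 16 rows match — the expression computes f exactly.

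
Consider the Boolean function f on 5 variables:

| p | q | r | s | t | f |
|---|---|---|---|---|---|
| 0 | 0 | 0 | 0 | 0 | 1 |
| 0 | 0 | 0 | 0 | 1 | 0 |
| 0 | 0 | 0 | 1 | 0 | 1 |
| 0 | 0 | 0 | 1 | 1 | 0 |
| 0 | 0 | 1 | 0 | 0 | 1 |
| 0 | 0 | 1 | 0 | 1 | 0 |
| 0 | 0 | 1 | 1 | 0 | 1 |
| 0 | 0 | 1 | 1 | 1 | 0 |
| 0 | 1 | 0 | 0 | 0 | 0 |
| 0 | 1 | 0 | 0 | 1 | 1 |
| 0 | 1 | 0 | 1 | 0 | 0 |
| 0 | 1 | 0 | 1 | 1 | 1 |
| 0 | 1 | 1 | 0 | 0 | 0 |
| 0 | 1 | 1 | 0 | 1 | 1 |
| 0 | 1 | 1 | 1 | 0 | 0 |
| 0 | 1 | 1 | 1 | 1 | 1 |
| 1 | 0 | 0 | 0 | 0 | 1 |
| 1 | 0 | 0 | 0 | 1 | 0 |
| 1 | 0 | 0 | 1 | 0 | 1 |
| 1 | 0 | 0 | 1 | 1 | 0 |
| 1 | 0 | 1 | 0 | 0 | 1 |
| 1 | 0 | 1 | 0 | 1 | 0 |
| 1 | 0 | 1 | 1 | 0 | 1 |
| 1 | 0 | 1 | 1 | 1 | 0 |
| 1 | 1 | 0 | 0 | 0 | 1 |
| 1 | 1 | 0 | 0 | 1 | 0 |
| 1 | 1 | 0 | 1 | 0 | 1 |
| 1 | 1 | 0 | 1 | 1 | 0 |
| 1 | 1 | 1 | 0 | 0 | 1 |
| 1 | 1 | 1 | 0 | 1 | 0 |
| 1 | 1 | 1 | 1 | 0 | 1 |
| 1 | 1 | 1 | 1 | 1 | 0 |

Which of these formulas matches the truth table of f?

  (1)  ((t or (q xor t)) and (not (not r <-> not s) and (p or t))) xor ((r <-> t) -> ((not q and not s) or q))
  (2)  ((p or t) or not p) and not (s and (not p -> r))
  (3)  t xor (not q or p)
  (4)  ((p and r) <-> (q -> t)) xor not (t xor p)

3

(1) fails at (0,0,0,0,1): the formula yields 1, f is 0.
(2) fails at (0,0,0,0,1): the formula yields 1, f is 0.
(4) fails at (0,1,0,0,1): the formula yields 0, f is 1.
That leaves (3). Evaluating it on every row reproduces the table of f exactly.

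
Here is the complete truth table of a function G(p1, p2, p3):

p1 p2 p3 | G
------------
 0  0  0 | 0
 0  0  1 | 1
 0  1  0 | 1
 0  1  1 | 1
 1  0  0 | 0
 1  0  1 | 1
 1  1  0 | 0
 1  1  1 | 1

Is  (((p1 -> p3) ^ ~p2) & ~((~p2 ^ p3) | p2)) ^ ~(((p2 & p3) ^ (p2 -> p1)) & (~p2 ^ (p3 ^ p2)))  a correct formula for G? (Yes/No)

Evaluate (((p1 -> p3) ^ ~p2) & ~((~p2 ^ p3) | p2)) ^ ~(((p2 & p3) ^ (p2 -> p1)) & (~p2 ^ (p3 ^ p2))) on each row and compare to G:
  p1=0, p2=0, p3=0: formula gives 0, G = 0 ✓
  p1=0, p2=0, p3=1: formula gives 1, G = 1 ✓
  p1=0, p2=1, p3=0: formula gives 1, G = 1 ✓
  p1=0, p2=1, p3=1: formula gives 1, G = 1 ✓
  p1=1, p2=0, p3=0: formula gives 0, G = 0 ✓
  …and likewise for the remaining 3 rows.
No disagreement on any input; they are logically equivalent.

Yes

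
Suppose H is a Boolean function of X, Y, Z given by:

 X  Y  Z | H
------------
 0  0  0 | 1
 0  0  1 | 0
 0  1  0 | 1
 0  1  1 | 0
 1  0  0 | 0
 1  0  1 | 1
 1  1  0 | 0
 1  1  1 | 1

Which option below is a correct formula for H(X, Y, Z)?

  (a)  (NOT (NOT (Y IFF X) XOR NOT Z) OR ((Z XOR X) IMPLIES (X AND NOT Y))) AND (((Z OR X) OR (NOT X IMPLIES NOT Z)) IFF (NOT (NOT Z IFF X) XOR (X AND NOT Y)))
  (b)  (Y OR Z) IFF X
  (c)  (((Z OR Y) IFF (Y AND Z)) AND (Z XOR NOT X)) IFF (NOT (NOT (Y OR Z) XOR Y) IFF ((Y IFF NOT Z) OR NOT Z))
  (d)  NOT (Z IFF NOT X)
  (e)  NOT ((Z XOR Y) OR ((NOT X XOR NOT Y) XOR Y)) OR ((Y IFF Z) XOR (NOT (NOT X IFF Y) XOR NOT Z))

d

(a) fails at (1,0,0): the formula yields 1, H is 0.
(b) fails at (0,1,0): the formula yields 0, H is 1.
(c) fails at (0,0,0): the formula yields 0, H is 1.
(e) fails at (0,0,1): the formula yields 1, H is 0.
Only (d) survives; checking it on all 8 rows confirms it matches H.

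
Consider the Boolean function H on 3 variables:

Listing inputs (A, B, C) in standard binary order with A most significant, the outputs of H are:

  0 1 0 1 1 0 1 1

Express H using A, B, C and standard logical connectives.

There are just 3 zero rows: (0,0,0), (0,1,0), (1,0,1). Their minterms are ¬A·¬B·¬C, ¬A·B·¬C, A·¬B·C; the OR of those covers precisely the 0-outputs, and negating it yields H.

H(A, B, C) = not ((((not A and not B) and not C) or ((not A and B) and not C)) or ((A and not B) and C))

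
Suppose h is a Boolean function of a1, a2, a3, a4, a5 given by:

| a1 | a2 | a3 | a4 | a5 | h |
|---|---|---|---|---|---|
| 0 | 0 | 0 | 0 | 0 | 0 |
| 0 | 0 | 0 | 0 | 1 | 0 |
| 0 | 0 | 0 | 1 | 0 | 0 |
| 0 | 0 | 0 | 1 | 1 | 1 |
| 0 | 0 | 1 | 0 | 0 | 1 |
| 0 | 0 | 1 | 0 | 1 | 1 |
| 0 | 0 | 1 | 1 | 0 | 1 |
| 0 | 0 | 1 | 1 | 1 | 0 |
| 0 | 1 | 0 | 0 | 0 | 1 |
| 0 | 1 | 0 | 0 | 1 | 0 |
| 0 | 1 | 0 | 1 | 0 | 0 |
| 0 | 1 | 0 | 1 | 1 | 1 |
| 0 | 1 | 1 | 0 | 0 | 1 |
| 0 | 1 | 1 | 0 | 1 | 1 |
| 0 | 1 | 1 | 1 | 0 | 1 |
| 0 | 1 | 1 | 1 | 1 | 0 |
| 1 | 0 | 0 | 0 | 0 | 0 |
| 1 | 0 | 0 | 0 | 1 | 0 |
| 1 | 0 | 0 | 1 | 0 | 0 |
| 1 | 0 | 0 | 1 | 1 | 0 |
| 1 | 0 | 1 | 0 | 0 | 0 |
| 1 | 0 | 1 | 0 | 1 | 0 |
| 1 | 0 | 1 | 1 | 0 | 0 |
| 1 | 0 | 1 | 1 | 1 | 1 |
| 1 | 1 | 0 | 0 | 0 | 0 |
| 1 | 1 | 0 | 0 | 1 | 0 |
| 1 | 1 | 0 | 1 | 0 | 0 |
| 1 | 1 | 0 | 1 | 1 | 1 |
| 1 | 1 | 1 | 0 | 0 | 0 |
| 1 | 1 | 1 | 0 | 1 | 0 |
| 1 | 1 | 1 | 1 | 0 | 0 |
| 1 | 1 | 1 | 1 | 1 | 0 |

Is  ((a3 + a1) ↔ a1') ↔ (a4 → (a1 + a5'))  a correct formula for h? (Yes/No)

Evaluate ((a3 + a1) ↔ a1') ↔ (a4 → (a1 + a5')) on each row and compare to h:
  a1=0, a2=0, a3=0, a4=0, a5=0: formula gives 0, h = 0 ✓
  a1=0, a2=0, a3=0, a4=0, a5=1: formula gives 0, h = 0 ✓
  a1=0, a2=0, a3=0, a4=1, a5=0: formula gives 0, h = 0 ✓
  a1=0, a2=0, a3=0, a4=1, a5=1: formula gives 1, h = 1 ✓
  …
  a1=0, a2=1, a3=0, a4=0, a5=0: formula gives 0, but h = 1 ✗
A single disagreement suffices: at (0,1,0,0,0) they differ, so the formula does not compute h.

No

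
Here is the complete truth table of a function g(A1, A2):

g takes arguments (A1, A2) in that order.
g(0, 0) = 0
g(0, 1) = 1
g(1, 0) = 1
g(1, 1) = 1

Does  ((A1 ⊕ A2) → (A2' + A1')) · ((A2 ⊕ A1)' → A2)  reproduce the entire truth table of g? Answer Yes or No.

Test each input against both g and the formula:
  A1=0, A2=0: formula gives 0, g = 0 ✓
  A1=0, A2=1: formula gives 1, g = 1 ✓
  A1=1, A2=0: formula gives 1, g = 1 ✓
  A1=1, A2=1: formula gives 1, g = 1 ✓
No disagreement on any input; they are logically equivalent.

Yes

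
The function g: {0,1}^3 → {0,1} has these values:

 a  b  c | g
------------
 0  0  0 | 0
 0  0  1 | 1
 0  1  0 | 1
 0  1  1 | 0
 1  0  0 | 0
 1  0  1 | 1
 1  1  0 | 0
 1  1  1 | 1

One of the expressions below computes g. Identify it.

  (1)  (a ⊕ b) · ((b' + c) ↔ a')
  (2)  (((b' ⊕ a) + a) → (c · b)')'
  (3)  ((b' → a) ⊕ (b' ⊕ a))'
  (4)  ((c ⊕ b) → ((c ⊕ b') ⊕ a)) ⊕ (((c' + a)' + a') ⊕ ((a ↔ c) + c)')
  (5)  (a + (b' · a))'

4

(1) fails at (0,0,1): the formula yields 0, g is 1.
(2) fails at (0,0,1): the formula yields 0, g is 1.
(3) fails at (0,0,1): the formula yields 0, g is 1.
(5) fails at (0,0,0): the formula yields 1, g is 0.
Only (4) survives; checking it on all 8 rows confirms it matches g.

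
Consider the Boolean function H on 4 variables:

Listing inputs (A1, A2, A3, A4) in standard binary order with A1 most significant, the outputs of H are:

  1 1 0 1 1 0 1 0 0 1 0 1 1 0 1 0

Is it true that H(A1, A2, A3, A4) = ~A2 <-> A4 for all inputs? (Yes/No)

No

Check the formula against H row by row:
  A1=0, A2=0, A3=0, A4=0: formula gives 0, but H = 1 ✗
Since they disagree at (0,0,0,0), the expression is not a correct formula for H.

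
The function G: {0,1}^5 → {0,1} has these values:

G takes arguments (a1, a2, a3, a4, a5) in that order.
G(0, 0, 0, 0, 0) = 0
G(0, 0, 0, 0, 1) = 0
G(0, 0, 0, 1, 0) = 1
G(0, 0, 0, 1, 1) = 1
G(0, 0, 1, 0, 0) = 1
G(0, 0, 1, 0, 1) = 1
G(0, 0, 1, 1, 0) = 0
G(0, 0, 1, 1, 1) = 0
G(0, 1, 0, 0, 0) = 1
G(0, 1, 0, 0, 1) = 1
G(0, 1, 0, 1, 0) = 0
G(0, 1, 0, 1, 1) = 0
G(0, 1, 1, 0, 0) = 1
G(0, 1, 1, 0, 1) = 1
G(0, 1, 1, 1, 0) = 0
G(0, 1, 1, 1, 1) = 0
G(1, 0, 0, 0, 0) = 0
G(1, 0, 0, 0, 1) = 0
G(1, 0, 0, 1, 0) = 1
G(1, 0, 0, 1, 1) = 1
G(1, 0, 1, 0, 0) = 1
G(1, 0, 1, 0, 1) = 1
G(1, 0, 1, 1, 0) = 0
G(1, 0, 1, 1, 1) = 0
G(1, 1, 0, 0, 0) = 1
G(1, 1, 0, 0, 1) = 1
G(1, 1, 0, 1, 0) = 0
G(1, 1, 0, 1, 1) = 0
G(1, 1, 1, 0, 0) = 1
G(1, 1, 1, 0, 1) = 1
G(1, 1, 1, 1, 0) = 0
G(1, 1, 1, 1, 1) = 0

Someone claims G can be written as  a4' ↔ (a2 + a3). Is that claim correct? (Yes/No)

Yes

Test each input against both G and the formula:
  a1=0, a2=0, a3=0, a4=0, a5=0: formula gives 0, G = 0 ✓
  a1=0, a2=0, a3=0, a4=0, a5=1: formula gives 0, G = 0 ✓
  a1=0, a2=0, a3=0, a4=1, a5=0: formula gives 1, G = 1 ✓
  a1=0, a2=0, a3=0, a4=1, a5=1: formula gives 1, G = 1 ✓
  …and likewise for the remaining 28 rows.
All 32 rows match — the expression computes G exactly.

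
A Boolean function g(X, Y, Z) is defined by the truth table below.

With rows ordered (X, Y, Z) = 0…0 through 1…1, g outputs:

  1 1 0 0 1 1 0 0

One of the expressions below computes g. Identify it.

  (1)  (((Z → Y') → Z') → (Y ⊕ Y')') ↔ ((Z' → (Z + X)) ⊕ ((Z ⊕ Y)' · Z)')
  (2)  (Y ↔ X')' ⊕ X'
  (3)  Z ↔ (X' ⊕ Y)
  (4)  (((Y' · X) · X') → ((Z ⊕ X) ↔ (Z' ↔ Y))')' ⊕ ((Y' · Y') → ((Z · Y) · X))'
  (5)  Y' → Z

4

(1): at (0,0,0) it gives 0, but g = 1 — eliminated.
(2): at (0,0,0) it gives 0, but g = 1 — eliminated.
(3): at (0,0,0) it gives 0, but g = 1 — eliminated.
(5): at (0,0,0) it gives 0, but g = 1 — eliminated.
That leaves (4). Evaluating it on every row reproduces the table of g exactly.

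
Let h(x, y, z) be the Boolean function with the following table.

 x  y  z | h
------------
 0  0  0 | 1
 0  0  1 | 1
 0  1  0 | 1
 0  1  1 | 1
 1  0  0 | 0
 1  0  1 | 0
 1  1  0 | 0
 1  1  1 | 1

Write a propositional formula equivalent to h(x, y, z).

h(x, y, z) = NOT ((((x AND NOT y) AND NOT z) OR ((x AND NOT y) AND z)) OR ((x AND y) AND NOT z))

The 0-rows are (1,0,0), (1,0,1), (1,1,0). Take each as a conjunction (x·¬y·¬z, x·¬y·z, x·y·¬z), form their disjunction, and complement — that gives a formula that is 1 everywhere h is.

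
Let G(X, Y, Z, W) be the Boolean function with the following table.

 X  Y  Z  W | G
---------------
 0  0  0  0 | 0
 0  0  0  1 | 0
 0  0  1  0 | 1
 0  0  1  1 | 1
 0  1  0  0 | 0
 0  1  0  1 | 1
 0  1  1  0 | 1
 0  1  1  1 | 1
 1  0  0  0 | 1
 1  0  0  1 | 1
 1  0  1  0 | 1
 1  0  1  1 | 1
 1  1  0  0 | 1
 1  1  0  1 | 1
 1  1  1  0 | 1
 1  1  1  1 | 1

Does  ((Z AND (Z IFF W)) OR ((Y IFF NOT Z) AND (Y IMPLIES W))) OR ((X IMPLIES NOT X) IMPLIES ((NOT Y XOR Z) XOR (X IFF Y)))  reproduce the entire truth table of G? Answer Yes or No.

Evaluate ((Z AND (Z IFF W)) OR ((Y IFF NOT Z) AND (Y IMPLIES W))) OR ((X IMPLIES NOT X) IMPLIES ((NOT Y XOR Z) XOR (X IFF Y))) on each row and compare to G:
  X=0, Y=0, Z=0, W=0: formula gives 0, G = 0 ✓
  X=0, Y=0, Z=0, W=1: formula gives 0, G = 0 ✓
  X=0, Y=0, Z=1, W=0: formula gives 1, G = 1 ✓
  X=0, Y=0, Z=1, W=1: formula gives 1, G = 1 ✓
  …and likewise for the remaining 12 rows.
Every row agrees, so the formula is equivalent.

Yes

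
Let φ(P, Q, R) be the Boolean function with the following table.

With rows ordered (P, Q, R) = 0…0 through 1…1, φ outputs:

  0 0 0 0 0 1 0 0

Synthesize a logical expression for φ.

Only row (1,0,1) gives 1. That row's minterm P·¬Q·R is φ directly.

φ(P, Q, R) = (P and not Q) and R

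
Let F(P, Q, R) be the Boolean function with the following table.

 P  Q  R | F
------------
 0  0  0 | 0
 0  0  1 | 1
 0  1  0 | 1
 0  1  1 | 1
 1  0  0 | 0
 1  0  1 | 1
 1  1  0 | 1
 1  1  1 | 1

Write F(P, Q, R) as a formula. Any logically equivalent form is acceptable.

The 0-rows are (0,0,0), (1,0,0). Take each as a conjunction (¬P·¬Q·¬R, P·¬Q·¬R), form their disjunction, and complement — that gives a formula that is 1 everywhere F is.

F(P, Q, R) = not (((not P and not Q) and not R) or ((P and not Q) and not R))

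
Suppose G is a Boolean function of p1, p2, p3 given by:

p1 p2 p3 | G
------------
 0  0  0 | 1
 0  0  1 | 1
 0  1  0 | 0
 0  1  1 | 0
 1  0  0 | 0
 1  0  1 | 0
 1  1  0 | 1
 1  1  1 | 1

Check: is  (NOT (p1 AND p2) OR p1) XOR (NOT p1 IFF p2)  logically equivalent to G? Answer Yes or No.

Yes

Test each input against both G and the formula:
  p1=0, p2=0, p3=0: formula gives 1, G = 1 ✓
  p1=0, p2=0, p3=1: formula gives 1, G = 1 ✓
  p1=0, p2=1, p3=0: formula gives 0, G = 0 ✓
  p1=0, p2=1, p3=1: formula gives 0, G = 0 ✓
  p1=1, p2=0, p3=0: formula gives 0, G = 0 ✓
  …and likewise for the remaining 3 rows.
All 8 rows match — the expression computes G exactly.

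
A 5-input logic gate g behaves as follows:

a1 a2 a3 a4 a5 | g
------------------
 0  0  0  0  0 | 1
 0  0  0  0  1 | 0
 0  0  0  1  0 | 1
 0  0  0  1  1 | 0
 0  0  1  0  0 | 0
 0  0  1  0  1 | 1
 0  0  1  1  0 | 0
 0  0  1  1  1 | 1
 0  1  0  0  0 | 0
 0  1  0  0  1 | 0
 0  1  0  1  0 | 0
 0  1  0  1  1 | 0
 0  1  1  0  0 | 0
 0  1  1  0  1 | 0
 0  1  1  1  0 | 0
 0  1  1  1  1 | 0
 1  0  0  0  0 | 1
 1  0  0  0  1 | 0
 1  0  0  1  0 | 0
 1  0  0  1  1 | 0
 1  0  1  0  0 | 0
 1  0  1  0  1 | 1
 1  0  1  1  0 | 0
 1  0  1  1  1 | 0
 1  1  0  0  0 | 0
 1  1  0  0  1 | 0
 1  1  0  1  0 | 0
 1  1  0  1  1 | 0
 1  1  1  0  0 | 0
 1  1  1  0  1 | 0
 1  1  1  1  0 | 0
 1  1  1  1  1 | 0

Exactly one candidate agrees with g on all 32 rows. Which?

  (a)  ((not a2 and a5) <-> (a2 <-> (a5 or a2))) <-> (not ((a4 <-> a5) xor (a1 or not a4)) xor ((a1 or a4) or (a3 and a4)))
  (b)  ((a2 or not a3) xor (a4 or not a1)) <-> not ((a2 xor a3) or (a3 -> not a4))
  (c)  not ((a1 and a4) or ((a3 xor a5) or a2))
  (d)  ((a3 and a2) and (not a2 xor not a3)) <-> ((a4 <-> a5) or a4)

(a) disagrees with g on (0,0,0,0,0) (formula → 0, table → 1); rule it out.
(b) disagrees with g on (0,0,0,0,1) (formula → 1, table → 0); rule it out.
(d) disagrees with g on (0,0,0,0,0) (formula → 0, table → 1); rule it out.
That leaves (c). Evaluating it on every row reproduces the table of g exactly.

c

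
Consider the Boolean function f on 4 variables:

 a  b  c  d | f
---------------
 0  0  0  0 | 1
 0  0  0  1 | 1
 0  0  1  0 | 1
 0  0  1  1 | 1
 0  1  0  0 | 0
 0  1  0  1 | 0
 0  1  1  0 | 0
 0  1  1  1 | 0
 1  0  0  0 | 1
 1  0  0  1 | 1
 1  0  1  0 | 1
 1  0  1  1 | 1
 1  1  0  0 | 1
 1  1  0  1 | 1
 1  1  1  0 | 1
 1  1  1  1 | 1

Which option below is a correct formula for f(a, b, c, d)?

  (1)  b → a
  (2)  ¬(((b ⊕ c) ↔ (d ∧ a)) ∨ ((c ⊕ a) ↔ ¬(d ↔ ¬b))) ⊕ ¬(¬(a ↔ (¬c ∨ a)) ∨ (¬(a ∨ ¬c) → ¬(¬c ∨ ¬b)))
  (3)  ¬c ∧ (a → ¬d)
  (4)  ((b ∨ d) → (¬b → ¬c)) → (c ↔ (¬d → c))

(2) fails at (0,0,0,0): the formula yields 0, f is 1.
(3) fails at (0,0,1,0): the formula yields 0, f is 1.
(4) fails at (0,0,0,1): the formula yields 0, f is 1.
That leaves (1). Evaluating it on every row reproduces the table of f exactly.

1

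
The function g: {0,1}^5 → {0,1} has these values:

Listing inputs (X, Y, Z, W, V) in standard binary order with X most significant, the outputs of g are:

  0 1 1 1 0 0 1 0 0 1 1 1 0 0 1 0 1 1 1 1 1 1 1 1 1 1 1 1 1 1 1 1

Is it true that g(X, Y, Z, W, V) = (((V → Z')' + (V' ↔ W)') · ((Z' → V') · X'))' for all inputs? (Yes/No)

Yes

Test each input against both g and the formula:
  X=0, Y=0, Z=0, W=0, V=0: formula gives 0, g = 0 ✓
  X=0, Y=0, Z=0, W=0, V=1: formula gives 1, g = 1 ✓
  X=0, Y=0, Z=0, W=1, V=0: formula gives 1, g = 1 ✓
  X=0, Y=0, Z=0, W=1, V=1: formula gives 1, g = 1 ✓
  …and likewise for the remaining 28 rows.
All 32 rows match — the expression computes g exactly.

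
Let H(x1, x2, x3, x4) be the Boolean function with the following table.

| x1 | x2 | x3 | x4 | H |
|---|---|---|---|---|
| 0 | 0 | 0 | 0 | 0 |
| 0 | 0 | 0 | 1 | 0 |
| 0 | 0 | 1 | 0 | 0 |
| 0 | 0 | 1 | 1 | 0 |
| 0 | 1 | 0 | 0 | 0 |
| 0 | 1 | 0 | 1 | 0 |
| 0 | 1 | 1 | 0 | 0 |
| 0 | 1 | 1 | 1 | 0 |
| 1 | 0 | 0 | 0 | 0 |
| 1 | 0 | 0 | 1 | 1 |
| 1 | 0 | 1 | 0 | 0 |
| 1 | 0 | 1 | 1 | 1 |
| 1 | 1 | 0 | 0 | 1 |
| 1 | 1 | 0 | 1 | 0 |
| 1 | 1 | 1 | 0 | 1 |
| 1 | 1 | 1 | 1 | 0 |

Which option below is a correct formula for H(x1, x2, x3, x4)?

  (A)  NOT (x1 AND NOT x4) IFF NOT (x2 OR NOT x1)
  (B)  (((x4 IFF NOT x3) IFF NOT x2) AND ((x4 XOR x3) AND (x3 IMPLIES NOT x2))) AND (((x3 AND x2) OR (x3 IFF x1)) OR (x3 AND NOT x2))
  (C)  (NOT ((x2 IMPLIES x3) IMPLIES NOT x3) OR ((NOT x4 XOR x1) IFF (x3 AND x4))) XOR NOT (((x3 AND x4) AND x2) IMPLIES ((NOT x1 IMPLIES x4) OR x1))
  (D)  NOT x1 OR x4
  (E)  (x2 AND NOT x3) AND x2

A

(B): at (0,0,0,1) it gives 1, but H = 0 — eliminated.
(C): at (0,0,0,1) it gives 1, but H = 0 — eliminated.
(D): at (0,0,0,0) it gives 1, but H = 0 — eliminated.
(E): at (0,1,0,0) it gives 1, but H = 0 — eliminated.
Only (A) survives; checking it on all 16 rows confirms it matches H.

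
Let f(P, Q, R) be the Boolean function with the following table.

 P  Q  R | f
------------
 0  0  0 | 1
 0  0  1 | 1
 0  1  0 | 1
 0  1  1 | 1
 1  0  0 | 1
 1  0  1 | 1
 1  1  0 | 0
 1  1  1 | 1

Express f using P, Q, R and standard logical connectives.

f(P, Q, R) = not ((P and Q) and not R)

f is 0 on exactly one input, (1,1,0), whose minterm is P·Q·¬R. So f is the negation of that single conjunction.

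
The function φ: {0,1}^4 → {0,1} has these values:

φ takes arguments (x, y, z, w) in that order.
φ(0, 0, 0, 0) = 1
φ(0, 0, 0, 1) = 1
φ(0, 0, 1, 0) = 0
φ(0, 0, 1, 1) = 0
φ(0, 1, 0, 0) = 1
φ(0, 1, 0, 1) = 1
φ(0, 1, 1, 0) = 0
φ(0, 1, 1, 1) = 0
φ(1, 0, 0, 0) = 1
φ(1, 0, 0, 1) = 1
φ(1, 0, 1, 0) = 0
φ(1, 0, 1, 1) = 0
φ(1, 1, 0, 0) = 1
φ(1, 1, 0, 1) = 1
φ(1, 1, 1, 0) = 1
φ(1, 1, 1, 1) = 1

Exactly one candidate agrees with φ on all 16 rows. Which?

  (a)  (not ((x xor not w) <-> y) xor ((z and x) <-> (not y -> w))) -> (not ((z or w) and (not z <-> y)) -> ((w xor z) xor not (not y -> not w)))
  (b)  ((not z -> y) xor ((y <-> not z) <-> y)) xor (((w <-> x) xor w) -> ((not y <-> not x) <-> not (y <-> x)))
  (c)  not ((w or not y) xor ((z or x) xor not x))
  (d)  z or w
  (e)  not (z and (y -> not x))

e

(a) disagrees with φ on (0,0,1,0) (formula → 1, table → 0); rule it out.
(b) disagrees with φ on (0,0,1,0) (formula → 1, table → 0); rule it out.
(c) disagrees with φ on (0,1,0,0) (formula → 0, table → 1); rule it out.
(d) disagrees with φ on (0,0,0,0) (formula → 0, table → 1); rule it out.
That leaves (e). Evaluating it on every row reproduces the table of φ exactly.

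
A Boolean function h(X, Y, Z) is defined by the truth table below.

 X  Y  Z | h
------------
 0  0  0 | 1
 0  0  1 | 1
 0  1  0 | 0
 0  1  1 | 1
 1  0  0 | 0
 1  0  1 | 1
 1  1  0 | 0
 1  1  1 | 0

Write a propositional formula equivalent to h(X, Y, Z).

h(X, Y, Z) = ((((¬X ∧ ¬Y) ∧ ¬Z) ∨ ((¬X ∧ ¬Y) ∧ Z)) ∨ ((¬X ∧ Y) ∧ Z)) ∨ ((X ∧ ¬Y) ∧ Z)

h=1 on 4 inputs: (0,0,0), (0,0,1), (0,1,1), (1,0,1). Reading each as a conjunction of literals (¬X·¬Y·¬Z, ¬X·¬Y·Z, ¬X·Y·Z, X·¬Y·Z) and taking the OR gives the canonical DNF.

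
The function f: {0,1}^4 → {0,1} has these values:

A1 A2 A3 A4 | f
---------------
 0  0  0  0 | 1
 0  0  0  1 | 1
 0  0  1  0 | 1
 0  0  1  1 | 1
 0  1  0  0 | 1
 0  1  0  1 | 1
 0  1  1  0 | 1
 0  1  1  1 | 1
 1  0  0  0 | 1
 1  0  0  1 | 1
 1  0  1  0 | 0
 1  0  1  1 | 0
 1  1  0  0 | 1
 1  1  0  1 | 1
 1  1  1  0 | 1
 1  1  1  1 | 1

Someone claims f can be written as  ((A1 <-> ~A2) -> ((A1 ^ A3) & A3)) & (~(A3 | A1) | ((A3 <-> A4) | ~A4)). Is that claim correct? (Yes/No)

Test each input against both f and the formula:
  A1=0, A2=0, A3=0, A4=0: formula gives 1, f = 1 ✓
  A1=0, A2=0, A3=0, A4=1: formula gives 1, f = 1 ✓
  A1=0, A2=0, A3=1, A4=0: formula gives 1, f = 1 ✓
  A1=0, A2=0, A3=1, A4=1: formula gives 1, f = 1 ✓
  A1=0, A2=1, A3=0, A4=0: formula gives 0, but f = 1 ✗
A single disagreement suffices: at (0,1,0,0) they differ, so the formula does not compute f.

No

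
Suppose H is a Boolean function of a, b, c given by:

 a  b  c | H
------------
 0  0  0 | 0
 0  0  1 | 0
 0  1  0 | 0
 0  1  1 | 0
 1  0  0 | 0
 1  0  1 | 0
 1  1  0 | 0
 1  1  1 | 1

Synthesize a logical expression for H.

The output is 1 only when every input is 1 — the AND of all inputs.

H(a, b, c) = (a & b) & c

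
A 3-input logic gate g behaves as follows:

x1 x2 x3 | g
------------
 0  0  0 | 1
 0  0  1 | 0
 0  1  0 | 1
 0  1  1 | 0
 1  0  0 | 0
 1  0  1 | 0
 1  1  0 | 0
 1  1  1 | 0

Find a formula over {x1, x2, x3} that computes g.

g=1 on 2 inputs: (0,0,0), (0,1,0). Reading each as a conjunction of literals (¬x1·¬x2·¬x3, ¬x1·x2·¬x3) and taking the OR gives the canonical DNF.

g(x1, x2, x3) = ((not x1 and not x2) and not x3) or ((not x1 and x2) and not x3)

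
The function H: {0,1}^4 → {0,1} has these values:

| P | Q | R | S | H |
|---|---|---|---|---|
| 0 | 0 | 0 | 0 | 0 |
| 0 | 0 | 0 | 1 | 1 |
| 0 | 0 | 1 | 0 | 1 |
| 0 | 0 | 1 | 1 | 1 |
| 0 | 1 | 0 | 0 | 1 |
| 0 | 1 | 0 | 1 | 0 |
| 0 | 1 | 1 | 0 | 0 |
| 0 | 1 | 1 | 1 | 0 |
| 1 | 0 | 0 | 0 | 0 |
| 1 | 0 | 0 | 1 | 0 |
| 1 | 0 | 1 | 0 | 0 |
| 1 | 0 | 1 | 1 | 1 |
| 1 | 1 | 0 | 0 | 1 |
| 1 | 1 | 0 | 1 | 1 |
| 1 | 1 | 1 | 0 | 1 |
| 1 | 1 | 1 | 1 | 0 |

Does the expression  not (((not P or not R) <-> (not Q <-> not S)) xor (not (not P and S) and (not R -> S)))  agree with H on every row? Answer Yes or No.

Check the formula against H row by row:
  P=0, Q=0, R=0, S=0: formula gives 0, H = 0 ✓
  P=0, Q=0, R=0, S=1: formula gives 1, H = 1 ✓
  P=0, Q=0, R=1, S=0: formula gives 1, H = 1 ✓
  P=0, Q=0, R=1, S=1: formula gives 1, H = 1 ✓
  …and likewise for the remaining 12 rows.
No disagreement on any input; they are logically equivalent.

Yes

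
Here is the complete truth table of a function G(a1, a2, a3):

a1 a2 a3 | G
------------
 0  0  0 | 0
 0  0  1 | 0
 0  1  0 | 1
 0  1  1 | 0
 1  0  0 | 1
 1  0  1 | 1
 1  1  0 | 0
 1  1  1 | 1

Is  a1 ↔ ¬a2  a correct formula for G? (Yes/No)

No

Evaluate a1 ↔ ¬a2 on each row and compare to G:
  a1=0, a2=0, a3=0: formula gives 0, G = 0 ✓
  a1=0, a2=0, a3=1: formula gives 0, G = 0 ✓
  a1=0, a2=1, a3=0: formula gives 1, G = 1 ✓
  a1=0, a2=1, a3=1: formula gives 1, but G = 0 ✗
A single disagreement suffices: at (0,1,1) they differ, so the formula does not compute G.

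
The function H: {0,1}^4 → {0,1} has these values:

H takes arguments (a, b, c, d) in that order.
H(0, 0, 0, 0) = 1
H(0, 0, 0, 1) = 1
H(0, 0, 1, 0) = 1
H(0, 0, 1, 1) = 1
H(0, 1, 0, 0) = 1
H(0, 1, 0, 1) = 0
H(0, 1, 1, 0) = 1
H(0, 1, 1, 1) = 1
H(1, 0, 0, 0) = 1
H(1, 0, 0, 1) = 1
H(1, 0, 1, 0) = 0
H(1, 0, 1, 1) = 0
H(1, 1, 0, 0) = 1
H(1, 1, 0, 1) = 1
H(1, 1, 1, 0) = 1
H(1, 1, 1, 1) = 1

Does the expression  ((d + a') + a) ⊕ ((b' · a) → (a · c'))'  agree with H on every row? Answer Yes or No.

Evaluate ((d + a') + a) ⊕ ((b' · a) → (a · c'))' on each row and compare to H:
  a=0, b=0, c=0, d=0: formula gives 1, H = 1 ✓
  a=0, b=0, c=0, d=1: formula gives 1, H = 1 ✓
  a=0, b=0, c=1, d=0: formula gives 1, H = 1 ✓
  a=0, b=0, c=1, d=1: formula gives 1, H = 1 ✓
  …
  a=0, b=1, c=0, d=1: formula gives 1, but H = 0 ✗
Since they disagree at (0,1,0,1), the expression is not a correct formula for H.

No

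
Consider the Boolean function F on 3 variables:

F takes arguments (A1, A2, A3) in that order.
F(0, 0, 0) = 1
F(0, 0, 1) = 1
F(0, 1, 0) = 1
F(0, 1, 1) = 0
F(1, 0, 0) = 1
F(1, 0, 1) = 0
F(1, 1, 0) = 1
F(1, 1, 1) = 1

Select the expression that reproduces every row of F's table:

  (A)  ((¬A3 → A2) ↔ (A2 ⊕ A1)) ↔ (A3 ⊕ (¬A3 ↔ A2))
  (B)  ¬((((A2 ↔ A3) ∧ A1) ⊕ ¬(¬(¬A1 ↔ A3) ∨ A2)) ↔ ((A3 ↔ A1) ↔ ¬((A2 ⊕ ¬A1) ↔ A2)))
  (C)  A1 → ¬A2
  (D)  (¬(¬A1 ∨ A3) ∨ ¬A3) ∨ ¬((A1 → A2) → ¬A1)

B

(A): at (0,0,0) it gives 0, but F = 1 — eliminated.
(C): at (0,1,1) it gives 1, but F = 0 — eliminated.
(D): at (0,0,1) it gives 0, but F = 1 — eliminated.
That leaves (B). Evaluating it on every row reproduces the table of F exactly.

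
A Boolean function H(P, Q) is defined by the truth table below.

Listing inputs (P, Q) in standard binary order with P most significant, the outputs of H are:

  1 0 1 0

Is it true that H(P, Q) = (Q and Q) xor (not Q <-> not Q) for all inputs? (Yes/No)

Yes

Check the formula against H row by row:
  P=0, Q=0: formula gives 1, H = 1 ✓
  P=0, Q=1: formula gives 0, H = 0 ✓
  P=1, Q=0: formula gives 1, H = 1 ✓
  P=1, Q=1: formula gives 0, H = 0 ✓
All 4 rows match — the expression computes H exactly.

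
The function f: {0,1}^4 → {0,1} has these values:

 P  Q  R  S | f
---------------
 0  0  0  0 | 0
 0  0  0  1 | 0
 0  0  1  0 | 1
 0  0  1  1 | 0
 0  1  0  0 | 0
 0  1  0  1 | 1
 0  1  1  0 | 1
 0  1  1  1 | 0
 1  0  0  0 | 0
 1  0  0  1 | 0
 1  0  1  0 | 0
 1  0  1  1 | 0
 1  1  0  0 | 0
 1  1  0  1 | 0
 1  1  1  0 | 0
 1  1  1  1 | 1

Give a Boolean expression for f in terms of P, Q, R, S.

f(P, Q, R, S) = (((((~P & ~Q) & R) & ~S) | (((~P & Q) & ~R) & S)) | (((~P & Q) & R) & ~S)) | (((P & Q) & R) & S)

f=1 on 4 inputs: (0,0,1,0), (0,1,0,1), (0,1,1,0), (1,1,1,1). Reading each as a conjunction of literals (¬P·¬Q·R·¬S, ¬P·Q·¬R·S, ¬P·Q·R·¬S, P·Q·R·S) and taking the OR gives the canonical DNF.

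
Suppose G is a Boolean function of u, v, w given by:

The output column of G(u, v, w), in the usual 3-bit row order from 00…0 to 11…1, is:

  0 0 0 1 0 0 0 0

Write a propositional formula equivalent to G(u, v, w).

Only row (0,1,1) gives 1. That row's minterm ¬u·v·w is G directly.

G(u, v, w) = (¬u ∧ v) ∧ w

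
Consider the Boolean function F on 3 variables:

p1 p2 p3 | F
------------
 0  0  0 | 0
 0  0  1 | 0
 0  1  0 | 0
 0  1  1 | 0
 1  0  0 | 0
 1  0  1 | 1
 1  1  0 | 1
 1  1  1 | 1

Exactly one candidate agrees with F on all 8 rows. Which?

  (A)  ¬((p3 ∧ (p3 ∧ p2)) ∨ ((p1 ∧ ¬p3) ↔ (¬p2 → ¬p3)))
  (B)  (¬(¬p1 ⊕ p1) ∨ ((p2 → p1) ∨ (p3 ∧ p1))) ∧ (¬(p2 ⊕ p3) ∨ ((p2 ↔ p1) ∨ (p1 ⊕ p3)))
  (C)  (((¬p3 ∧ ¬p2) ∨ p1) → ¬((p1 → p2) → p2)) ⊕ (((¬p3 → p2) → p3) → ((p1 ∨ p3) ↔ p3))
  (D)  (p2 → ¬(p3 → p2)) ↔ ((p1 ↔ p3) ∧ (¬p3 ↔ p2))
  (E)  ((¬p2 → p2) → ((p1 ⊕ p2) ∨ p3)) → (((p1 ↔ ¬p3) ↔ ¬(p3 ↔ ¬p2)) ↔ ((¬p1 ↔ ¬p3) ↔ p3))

C

(A): at (0,0,0) it gives 1, but F = 0 — eliminated.
(B): at (0,0,0) it gives 1, but F = 0 — eliminated.
(D): at (0,1,1) it gives 1, but F = 0 — eliminated.
(E): at (0,0,0) it gives 1, but F = 0 — eliminated.
Only (C) survives; checking it on all 8 rows confirms it matches F.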